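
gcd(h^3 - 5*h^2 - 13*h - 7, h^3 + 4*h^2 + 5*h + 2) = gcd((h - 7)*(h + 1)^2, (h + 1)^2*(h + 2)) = h^2 + 2*h + 1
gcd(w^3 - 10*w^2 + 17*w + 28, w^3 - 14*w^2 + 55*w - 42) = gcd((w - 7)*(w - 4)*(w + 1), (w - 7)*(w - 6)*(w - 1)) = w - 7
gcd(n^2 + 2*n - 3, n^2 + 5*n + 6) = n + 3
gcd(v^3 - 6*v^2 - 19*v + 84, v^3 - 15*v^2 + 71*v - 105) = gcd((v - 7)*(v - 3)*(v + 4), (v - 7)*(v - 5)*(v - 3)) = v^2 - 10*v + 21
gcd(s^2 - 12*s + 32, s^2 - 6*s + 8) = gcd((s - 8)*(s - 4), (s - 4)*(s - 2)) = s - 4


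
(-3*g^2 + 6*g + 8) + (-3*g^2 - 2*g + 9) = -6*g^2 + 4*g + 17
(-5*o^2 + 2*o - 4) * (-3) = 15*o^2 - 6*o + 12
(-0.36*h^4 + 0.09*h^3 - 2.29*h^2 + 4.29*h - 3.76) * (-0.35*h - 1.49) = 0.126*h^5 + 0.5049*h^4 + 0.6674*h^3 + 1.9106*h^2 - 5.0761*h + 5.6024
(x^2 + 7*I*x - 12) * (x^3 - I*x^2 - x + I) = x^5 + 6*I*x^4 - 6*x^3 + 6*I*x^2 + 5*x - 12*I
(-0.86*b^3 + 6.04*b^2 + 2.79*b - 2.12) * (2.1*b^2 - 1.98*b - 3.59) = -1.806*b^5 + 14.3868*b^4 - 3.0128*b^3 - 31.6598*b^2 - 5.8185*b + 7.6108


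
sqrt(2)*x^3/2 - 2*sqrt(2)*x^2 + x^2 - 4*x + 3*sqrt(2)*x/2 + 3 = (x - 3)*(x - 1)*(sqrt(2)*x/2 + 1)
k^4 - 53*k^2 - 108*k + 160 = (k - 8)*(k - 1)*(k + 4)*(k + 5)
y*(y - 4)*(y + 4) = y^3 - 16*y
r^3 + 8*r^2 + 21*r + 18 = (r + 2)*(r + 3)^2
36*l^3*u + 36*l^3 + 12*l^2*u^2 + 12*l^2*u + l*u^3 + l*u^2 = (6*l + u)^2*(l*u + l)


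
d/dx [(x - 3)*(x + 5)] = 2*x + 2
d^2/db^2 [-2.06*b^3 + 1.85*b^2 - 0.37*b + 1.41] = 3.7 - 12.36*b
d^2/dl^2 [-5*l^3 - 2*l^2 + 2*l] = -30*l - 4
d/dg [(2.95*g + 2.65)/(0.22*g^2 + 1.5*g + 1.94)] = (-0.649*g^2 - 1.166*g + 1.748)/(0.0484*g^4 + 0.66*g^3 + 3.1036*g^2 + 5.82*g + 3.7636)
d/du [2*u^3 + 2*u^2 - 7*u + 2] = 6*u^2 + 4*u - 7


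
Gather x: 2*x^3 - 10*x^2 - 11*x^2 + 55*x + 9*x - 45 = 2*x^3 - 21*x^2 + 64*x - 45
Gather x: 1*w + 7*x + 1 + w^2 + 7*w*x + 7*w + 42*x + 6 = w^2 + 8*w + x*(7*w + 49) + 7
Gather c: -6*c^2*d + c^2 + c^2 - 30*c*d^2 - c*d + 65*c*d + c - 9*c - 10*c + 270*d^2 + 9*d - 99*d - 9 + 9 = c^2*(2 - 6*d) + c*(-30*d^2 + 64*d - 18) + 270*d^2 - 90*d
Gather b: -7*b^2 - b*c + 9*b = -7*b^2 + b*(9 - c)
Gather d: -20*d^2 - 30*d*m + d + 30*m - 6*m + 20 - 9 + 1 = -20*d^2 + d*(1 - 30*m) + 24*m + 12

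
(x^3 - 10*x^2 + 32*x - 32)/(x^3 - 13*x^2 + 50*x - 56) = (x - 4)/(x - 7)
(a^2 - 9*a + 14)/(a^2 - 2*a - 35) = (a - 2)/(a + 5)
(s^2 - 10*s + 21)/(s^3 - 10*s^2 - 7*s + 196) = (s - 3)/(s^2 - 3*s - 28)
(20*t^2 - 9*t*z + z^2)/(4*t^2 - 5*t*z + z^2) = (-5*t + z)/(-t + z)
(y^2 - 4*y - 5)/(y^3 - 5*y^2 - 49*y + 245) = (y + 1)/(y^2 - 49)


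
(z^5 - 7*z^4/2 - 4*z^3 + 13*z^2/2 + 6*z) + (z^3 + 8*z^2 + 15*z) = z^5 - 7*z^4/2 - 3*z^3 + 29*z^2/2 + 21*z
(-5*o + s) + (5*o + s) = 2*s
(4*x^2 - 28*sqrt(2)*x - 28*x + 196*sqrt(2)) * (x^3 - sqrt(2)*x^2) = 4*x^5 - 32*sqrt(2)*x^4 - 28*x^4 + 56*x^3 + 224*sqrt(2)*x^3 - 392*x^2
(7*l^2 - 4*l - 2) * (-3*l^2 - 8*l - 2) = -21*l^4 - 44*l^3 + 24*l^2 + 24*l + 4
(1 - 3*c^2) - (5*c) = -3*c^2 - 5*c + 1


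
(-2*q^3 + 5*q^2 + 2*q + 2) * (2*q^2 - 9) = -4*q^5 + 10*q^4 + 22*q^3 - 41*q^2 - 18*q - 18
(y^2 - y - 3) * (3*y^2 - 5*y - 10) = 3*y^4 - 8*y^3 - 14*y^2 + 25*y + 30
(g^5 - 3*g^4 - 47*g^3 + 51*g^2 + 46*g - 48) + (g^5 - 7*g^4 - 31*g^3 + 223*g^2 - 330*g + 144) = 2*g^5 - 10*g^4 - 78*g^3 + 274*g^2 - 284*g + 96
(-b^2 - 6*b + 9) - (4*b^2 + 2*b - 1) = -5*b^2 - 8*b + 10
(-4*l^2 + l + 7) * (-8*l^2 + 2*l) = 32*l^4 - 16*l^3 - 54*l^2 + 14*l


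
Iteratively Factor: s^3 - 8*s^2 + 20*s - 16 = (s - 2)*(s^2 - 6*s + 8) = (s - 2)^2*(s - 4)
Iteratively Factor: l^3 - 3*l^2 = (l)*(l^2 - 3*l) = l*(l - 3)*(l)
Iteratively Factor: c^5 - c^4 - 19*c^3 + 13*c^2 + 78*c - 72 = (c - 4)*(c^4 + 3*c^3 - 7*c^2 - 15*c + 18) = (c - 4)*(c - 1)*(c^3 + 4*c^2 - 3*c - 18) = (c - 4)*(c - 2)*(c - 1)*(c^2 + 6*c + 9) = (c - 4)*(c - 2)*(c - 1)*(c + 3)*(c + 3)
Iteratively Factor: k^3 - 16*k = (k)*(k^2 - 16) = k*(k - 4)*(k + 4)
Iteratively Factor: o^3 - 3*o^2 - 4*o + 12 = (o + 2)*(o^2 - 5*o + 6) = (o - 3)*(o + 2)*(o - 2)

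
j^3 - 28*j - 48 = (j - 6)*(j + 2)*(j + 4)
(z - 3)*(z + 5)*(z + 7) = z^3 + 9*z^2 - z - 105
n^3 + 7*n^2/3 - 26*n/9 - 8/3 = (n - 4/3)*(n + 2/3)*(n + 3)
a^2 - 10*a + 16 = (a - 8)*(a - 2)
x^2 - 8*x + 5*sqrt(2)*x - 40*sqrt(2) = (x - 8)*(x + 5*sqrt(2))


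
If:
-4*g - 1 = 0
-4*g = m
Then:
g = -1/4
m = 1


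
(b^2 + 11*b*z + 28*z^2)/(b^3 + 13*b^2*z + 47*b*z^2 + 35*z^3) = (b + 4*z)/(b^2 + 6*b*z + 5*z^2)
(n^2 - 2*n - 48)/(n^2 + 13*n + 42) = (n - 8)/(n + 7)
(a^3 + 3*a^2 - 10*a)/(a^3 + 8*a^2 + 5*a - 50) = a/(a + 5)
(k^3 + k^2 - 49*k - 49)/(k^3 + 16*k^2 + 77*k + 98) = (k^2 - 6*k - 7)/(k^2 + 9*k + 14)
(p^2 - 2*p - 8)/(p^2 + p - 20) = (p + 2)/(p + 5)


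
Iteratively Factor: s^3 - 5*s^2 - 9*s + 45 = (s + 3)*(s^2 - 8*s + 15) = (s - 3)*(s + 3)*(s - 5)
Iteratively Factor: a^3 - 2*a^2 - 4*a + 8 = (a - 2)*(a^2 - 4) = (a - 2)*(a + 2)*(a - 2)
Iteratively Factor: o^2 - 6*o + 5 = (o - 5)*(o - 1)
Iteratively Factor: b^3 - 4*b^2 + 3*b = (b - 1)*(b^2 - 3*b) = (b - 3)*(b - 1)*(b)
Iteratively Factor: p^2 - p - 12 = (p - 4)*(p + 3)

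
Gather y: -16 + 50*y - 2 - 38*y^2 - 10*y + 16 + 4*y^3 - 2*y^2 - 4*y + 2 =4*y^3 - 40*y^2 + 36*y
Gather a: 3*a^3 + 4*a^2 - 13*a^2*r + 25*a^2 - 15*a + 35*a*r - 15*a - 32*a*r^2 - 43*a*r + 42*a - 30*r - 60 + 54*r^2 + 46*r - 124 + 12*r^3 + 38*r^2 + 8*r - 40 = 3*a^3 + a^2*(29 - 13*r) + a*(-32*r^2 - 8*r + 12) + 12*r^3 + 92*r^2 + 24*r - 224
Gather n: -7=-7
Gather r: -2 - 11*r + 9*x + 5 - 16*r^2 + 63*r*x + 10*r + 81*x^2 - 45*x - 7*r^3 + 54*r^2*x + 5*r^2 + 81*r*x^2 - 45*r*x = -7*r^3 + r^2*(54*x - 11) + r*(81*x^2 + 18*x - 1) + 81*x^2 - 36*x + 3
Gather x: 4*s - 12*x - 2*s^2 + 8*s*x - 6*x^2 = -2*s^2 + 4*s - 6*x^2 + x*(8*s - 12)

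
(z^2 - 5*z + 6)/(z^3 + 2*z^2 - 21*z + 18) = (z - 2)/(z^2 + 5*z - 6)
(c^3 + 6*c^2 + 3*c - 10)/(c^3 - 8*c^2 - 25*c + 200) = (c^2 + c - 2)/(c^2 - 13*c + 40)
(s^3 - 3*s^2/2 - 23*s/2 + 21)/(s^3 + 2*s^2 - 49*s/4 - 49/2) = 2*(s^2 - 5*s + 6)/(2*s^2 - 3*s - 14)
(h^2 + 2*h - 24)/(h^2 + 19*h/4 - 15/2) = 4*(h - 4)/(4*h - 5)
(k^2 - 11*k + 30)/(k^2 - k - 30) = (k - 5)/(k + 5)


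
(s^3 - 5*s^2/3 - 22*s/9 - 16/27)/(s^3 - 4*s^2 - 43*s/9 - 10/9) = (s - 8/3)/(s - 5)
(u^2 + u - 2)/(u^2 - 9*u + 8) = (u + 2)/(u - 8)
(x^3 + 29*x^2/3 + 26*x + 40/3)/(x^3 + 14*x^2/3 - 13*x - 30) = (3*x^3 + 29*x^2 + 78*x + 40)/(3*x^3 + 14*x^2 - 39*x - 90)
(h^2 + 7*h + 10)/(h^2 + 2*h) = (h + 5)/h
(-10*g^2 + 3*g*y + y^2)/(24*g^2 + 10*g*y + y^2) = (-10*g^2 + 3*g*y + y^2)/(24*g^2 + 10*g*y + y^2)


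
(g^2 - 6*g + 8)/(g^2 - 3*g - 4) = (g - 2)/(g + 1)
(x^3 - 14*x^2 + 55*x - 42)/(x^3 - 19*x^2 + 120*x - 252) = (x - 1)/(x - 6)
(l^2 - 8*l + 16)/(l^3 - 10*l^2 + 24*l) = (l - 4)/(l*(l - 6))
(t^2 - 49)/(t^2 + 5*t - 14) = (t - 7)/(t - 2)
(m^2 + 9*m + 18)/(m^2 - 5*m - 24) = (m + 6)/(m - 8)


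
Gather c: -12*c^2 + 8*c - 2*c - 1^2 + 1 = -12*c^2 + 6*c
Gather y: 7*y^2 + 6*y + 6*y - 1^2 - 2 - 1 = 7*y^2 + 12*y - 4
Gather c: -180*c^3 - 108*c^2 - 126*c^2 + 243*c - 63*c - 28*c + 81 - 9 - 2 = -180*c^3 - 234*c^2 + 152*c + 70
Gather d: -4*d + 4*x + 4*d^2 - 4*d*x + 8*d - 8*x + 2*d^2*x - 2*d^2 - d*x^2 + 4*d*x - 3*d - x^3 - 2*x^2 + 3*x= d^2*(2*x + 2) + d*(1 - x^2) - x^3 - 2*x^2 - x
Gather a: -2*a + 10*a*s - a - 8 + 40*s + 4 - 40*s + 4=a*(10*s - 3)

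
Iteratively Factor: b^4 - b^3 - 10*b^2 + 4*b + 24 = (b - 2)*(b^3 + b^2 - 8*b - 12) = (b - 3)*(b - 2)*(b^2 + 4*b + 4) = (b - 3)*(b - 2)*(b + 2)*(b + 2)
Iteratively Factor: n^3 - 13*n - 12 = (n - 4)*(n^2 + 4*n + 3) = (n - 4)*(n + 3)*(n + 1)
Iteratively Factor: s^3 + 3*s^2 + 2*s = (s + 2)*(s^2 + s) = s*(s + 2)*(s + 1)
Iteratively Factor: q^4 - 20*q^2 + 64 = (q - 4)*(q^3 + 4*q^2 - 4*q - 16) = (q - 4)*(q + 2)*(q^2 + 2*q - 8) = (q - 4)*(q - 2)*(q + 2)*(q + 4)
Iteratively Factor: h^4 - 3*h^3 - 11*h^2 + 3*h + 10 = (h - 5)*(h^3 + 2*h^2 - h - 2) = (h - 5)*(h - 1)*(h^2 + 3*h + 2) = (h - 5)*(h - 1)*(h + 1)*(h + 2)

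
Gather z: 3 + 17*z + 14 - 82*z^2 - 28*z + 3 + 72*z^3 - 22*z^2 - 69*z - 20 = 72*z^3 - 104*z^2 - 80*z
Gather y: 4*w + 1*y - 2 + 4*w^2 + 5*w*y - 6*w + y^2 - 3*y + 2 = 4*w^2 - 2*w + y^2 + y*(5*w - 2)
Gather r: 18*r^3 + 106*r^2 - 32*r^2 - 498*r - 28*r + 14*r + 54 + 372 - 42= 18*r^3 + 74*r^2 - 512*r + 384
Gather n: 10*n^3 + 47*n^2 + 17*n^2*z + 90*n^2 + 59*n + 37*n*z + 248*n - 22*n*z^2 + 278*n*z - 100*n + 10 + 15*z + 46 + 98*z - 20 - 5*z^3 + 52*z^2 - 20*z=10*n^3 + n^2*(17*z + 137) + n*(-22*z^2 + 315*z + 207) - 5*z^3 + 52*z^2 + 93*z + 36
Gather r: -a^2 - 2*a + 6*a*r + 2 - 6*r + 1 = -a^2 - 2*a + r*(6*a - 6) + 3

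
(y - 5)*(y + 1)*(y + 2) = y^3 - 2*y^2 - 13*y - 10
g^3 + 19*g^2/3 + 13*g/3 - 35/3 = (g - 1)*(g + 7/3)*(g + 5)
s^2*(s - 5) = s^3 - 5*s^2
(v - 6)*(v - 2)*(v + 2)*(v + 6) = v^4 - 40*v^2 + 144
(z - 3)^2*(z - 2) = z^3 - 8*z^2 + 21*z - 18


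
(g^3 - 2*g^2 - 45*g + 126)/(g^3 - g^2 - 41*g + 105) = (g - 6)/(g - 5)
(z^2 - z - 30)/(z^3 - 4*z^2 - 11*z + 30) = (z^2 - z - 30)/(z^3 - 4*z^2 - 11*z + 30)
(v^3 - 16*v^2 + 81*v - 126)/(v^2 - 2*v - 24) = (v^2 - 10*v + 21)/(v + 4)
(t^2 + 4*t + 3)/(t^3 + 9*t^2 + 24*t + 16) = (t + 3)/(t^2 + 8*t + 16)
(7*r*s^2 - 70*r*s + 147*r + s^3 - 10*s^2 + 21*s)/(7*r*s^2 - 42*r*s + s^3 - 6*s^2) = (s^2 - 10*s + 21)/(s*(s - 6))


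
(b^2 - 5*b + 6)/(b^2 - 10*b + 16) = (b - 3)/(b - 8)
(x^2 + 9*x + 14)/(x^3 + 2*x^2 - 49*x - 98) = 1/(x - 7)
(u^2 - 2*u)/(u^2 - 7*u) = (u - 2)/(u - 7)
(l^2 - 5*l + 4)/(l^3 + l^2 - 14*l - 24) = (l - 1)/(l^2 + 5*l + 6)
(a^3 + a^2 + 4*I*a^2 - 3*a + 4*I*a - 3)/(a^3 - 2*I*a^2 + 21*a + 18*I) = (a + 1)/(a - 6*I)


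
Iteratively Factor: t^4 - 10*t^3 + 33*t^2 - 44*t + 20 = (t - 2)*(t^3 - 8*t^2 + 17*t - 10) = (t - 2)*(t - 1)*(t^2 - 7*t + 10) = (t - 2)^2*(t - 1)*(t - 5)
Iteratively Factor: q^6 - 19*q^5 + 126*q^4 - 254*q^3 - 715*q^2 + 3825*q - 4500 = (q - 5)*(q^5 - 14*q^4 + 56*q^3 + 26*q^2 - 585*q + 900) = (q - 5)^2*(q^4 - 9*q^3 + 11*q^2 + 81*q - 180) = (q - 5)^2*(q - 4)*(q^3 - 5*q^2 - 9*q + 45) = (q - 5)^2*(q - 4)*(q + 3)*(q^2 - 8*q + 15) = (q - 5)^3*(q - 4)*(q + 3)*(q - 3)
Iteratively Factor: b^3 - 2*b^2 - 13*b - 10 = (b + 2)*(b^2 - 4*b - 5) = (b - 5)*(b + 2)*(b + 1)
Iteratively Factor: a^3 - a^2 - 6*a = (a + 2)*(a^2 - 3*a) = (a - 3)*(a + 2)*(a)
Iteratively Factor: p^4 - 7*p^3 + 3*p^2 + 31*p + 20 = (p + 1)*(p^3 - 8*p^2 + 11*p + 20) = (p + 1)^2*(p^2 - 9*p + 20) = (p - 4)*(p + 1)^2*(p - 5)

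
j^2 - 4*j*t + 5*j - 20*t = (j + 5)*(j - 4*t)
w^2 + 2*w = w*(w + 2)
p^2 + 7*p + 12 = (p + 3)*(p + 4)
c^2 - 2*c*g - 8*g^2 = (c - 4*g)*(c + 2*g)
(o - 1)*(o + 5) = o^2 + 4*o - 5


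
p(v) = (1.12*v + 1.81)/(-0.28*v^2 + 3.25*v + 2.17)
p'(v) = (0.56*v - 3.25)*(1.12*v + 1.81)/(-0.28*v^2 + 3.25*v + 2.17)^2 + 1.12/(-0.28*v^2 + 3.25*v + 2.17) = (0.3136*v^2 + 1.0136*v - 3.4521)/(0.0784*v^4 - 1.82*v^3 + 9.3473*v^2 + 14.105*v + 4.7089)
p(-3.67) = 0.17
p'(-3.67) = -0.02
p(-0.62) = 23.55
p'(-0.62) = -1764.91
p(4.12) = 0.59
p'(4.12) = 0.05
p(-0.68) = -6.19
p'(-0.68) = -139.14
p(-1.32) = -0.13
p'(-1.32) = -0.62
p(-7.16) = 0.18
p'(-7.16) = 0.00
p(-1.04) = -0.43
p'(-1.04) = -1.82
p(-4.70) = 0.18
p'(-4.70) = -0.00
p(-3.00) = 0.15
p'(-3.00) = -0.04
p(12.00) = 17.94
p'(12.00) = 74.56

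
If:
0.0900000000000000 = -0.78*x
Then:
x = -0.12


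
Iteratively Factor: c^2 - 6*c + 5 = (c - 5)*(c - 1)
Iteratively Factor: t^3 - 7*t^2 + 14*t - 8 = (t - 4)*(t^2 - 3*t + 2) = (t - 4)*(t - 2)*(t - 1)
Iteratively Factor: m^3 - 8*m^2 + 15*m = (m - 5)*(m^2 - 3*m) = (m - 5)*(m - 3)*(m)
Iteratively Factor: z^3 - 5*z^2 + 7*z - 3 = (z - 3)*(z^2 - 2*z + 1) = (z - 3)*(z - 1)*(z - 1)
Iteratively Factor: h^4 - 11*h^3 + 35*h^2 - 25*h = (h - 5)*(h^3 - 6*h^2 + 5*h) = (h - 5)*(h - 1)*(h^2 - 5*h) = (h - 5)^2*(h - 1)*(h)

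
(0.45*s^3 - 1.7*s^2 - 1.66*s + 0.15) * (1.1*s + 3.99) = 0.495*s^4 - 0.0745*s^3 - 8.609*s^2 - 6.4584*s + 0.5985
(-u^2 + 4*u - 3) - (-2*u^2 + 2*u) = u^2 + 2*u - 3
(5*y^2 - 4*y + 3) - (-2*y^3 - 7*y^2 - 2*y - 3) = 2*y^3 + 12*y^2 - 2*y + 6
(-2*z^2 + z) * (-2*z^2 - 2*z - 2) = 4*z^4 + 2*z^3 + 2*z^2 - 2*z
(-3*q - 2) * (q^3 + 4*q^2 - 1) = -3*q^4 - 14*q^3 - 8*q^2 + 3*q + 2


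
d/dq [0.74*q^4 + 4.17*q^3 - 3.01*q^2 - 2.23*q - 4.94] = 2.96*q^3 + 12.51*q^2 - 6.02*q - 2.23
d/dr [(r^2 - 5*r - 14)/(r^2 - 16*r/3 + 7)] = 3*(-r^2 + 126*r - 329)/(9*r^4 - 96*r^3 + 382*r^2 - 672*r + 441)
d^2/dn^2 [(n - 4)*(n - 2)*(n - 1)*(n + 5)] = 12*n^2 - 12*n - 42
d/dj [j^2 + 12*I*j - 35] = 2*j + 12*I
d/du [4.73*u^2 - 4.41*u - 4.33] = 9.46*u - 4.41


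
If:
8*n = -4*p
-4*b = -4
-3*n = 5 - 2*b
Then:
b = 1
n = -1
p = 2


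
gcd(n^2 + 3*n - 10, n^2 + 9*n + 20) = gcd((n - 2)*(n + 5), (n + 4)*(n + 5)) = n + 5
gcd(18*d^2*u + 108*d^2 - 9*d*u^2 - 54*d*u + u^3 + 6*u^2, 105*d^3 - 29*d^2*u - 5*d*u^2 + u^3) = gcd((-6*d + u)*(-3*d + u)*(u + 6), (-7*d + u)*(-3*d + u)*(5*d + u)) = -3*d + u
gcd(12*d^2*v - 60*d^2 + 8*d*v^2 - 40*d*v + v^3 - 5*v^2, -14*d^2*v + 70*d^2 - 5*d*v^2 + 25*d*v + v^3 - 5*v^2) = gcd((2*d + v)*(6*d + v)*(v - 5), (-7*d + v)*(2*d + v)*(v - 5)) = 2*d*v - 10*d + v^2 - 5*v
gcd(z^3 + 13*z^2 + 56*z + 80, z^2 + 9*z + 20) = z^2 + 9*z + 20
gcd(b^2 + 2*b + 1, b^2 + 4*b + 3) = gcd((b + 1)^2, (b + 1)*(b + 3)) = b + 1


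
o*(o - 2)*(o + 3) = o^3 + o^2 - 6*o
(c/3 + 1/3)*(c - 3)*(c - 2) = c^3/3 - 4*c^2/3 + c/3 + 2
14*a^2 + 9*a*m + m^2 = (2*a + m)*(7*a + m)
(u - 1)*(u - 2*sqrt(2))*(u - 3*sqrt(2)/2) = u^3 - 7*sqrt(2)*u^2/2 - u^2 + 7*sqrt(2)*u/2 + 6*u - 6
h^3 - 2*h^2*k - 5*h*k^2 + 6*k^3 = (h - 3*k)*(h - k)*(h + 2*k)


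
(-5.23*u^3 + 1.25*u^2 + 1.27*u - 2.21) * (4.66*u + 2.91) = -24.3718*u^4 - 9.3943*u^3 + 9.5557*u^2 - 6.6029*u - 6.4311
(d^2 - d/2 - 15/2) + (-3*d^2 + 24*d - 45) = -2*d^2 + 47*d/2 - 105/2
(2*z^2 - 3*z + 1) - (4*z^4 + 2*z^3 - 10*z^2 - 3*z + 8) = -4*z^4 - 2*z^3 + 12*z^2 - 7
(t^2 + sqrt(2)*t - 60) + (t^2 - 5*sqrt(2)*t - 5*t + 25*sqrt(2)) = 2*t^2 - 4*sqrt(2)*t - 5*t - 60 + 25*sqrt(2)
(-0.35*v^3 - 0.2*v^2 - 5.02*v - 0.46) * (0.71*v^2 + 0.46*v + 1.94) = -0.2485*v^5 - 0.303*v^4 - 4.3352*v^3 - 3.0238*v^2 - 9.9504*v - 0.8924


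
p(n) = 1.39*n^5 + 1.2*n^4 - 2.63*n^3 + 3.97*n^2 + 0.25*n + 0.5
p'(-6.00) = 7638.97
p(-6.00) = -8543.44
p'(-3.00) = 338.77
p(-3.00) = -134.08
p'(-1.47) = -11.27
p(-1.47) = 13.13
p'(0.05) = 0.63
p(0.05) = 0.52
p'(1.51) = 46.91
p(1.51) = 18.03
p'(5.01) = 4824.20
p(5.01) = 4914.05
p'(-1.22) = -14.50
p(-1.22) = 9.78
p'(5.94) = 9427.31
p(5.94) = 11363.68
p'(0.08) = 0.84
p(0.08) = 0.54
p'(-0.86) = -11.67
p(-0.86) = 4.90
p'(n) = 6.95*n^4 + 4.8*n^3 - 7.89*n^2 + 7.94*n + 0.25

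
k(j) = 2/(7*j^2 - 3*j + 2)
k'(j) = 2*(3 - 14*j)/(7*j^2 - 3*j + 2)^2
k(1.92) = 0.09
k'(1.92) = -0.10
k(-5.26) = 0.01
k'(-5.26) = 0.00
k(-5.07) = 0.01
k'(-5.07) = 0.00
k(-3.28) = 0.02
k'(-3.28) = 0.01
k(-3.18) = 0.02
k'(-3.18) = 0.01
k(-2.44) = 0.04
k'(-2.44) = 0.03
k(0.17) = 1.18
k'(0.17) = 0.43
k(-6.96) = 0.01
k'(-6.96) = 0.00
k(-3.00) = 0.03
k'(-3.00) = 0.02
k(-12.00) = 0.00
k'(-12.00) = 0.00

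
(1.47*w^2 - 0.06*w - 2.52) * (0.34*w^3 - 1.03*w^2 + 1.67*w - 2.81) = 0.4998*w^5 - 1.5345*w^4 + 1.6599*w^3 - 1.6353*w^2 - 4.0398*w + 7.0812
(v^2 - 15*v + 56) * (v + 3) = v^3 - 12*v^2 + 11*v + 168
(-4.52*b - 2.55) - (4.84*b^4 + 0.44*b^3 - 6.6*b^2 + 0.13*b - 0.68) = -4.84*b^4 - 0.44*b^3 + 6.6*b^2 - 4.65*b - 1.87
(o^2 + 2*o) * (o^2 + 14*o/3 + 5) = o^4 + 20*o^3/3 + 43*o^2/3 + 10*o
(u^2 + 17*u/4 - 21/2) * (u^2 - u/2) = u^4 + 15*u^3/4 - 101*u^2/8 + 21*u/4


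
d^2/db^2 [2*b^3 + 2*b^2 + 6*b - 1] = 12*b + 4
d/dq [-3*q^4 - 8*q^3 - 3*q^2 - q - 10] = -12*q^3 - 24*q^2 - 6*q - 1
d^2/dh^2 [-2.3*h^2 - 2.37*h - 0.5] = -4.60000000000000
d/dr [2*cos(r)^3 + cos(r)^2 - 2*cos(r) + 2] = 2*(-3*cos(r)^2 - cos(r) + 1)*sin(r)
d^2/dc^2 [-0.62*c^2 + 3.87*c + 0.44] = -1.24000000000000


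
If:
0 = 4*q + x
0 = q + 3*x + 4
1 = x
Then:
No Solution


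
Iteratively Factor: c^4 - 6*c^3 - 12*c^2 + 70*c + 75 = (c - 5)*(c^3 - c^2 - 17*c - 15) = (c - 5)*(c + 3)*(c^2 - 4*c - 5) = (c - 5)^2*(c + 3)*(c + 1)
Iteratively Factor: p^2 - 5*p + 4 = (p - 4)*(p - 1)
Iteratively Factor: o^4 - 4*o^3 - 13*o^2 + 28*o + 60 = (o - 5)*(o^3 + o^2 - 8*o - 12) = (o - 5)*(o - 3)*(o^2 + 4*o + 4) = (o - 5)*(o - 3)*(o + 2)*(o + 2)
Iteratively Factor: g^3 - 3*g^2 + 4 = (g + 1)*(g^2 - 4*g + 4) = (g - 2)*(g + 1)*(g - 2)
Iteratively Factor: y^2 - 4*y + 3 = (y - 3)*(y - 1)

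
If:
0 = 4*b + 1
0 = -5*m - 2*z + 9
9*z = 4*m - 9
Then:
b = -1/4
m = 99/53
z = -9/53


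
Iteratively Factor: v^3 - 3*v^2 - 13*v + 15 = (v - 5)*(v^2 + 2*v - 3) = (v - 5)*(v - 1)*(v + 3)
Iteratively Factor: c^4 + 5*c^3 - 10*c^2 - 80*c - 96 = (c + 3)*(c^3 + 2*c^2 - 16*c - 32) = (c + 3)*(c + 4)*(c^2 - 2*c - 8) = (c - 4)*(c + 3)*(c + 4)*(c + 2)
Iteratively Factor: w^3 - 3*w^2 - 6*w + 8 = (w + 2)*(w^2 - 5*w + 4) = (w - 1)*(w + 2)*(w - 4)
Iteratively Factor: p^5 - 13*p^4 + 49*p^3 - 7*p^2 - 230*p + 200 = (p - 1)*(p^4 - 12*p^3 + 37*p^2 + 30*p - 200) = (p - 5)*(p - 1)*(p^3 - 7*p^2 + 2*p + 40) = (p - 5)*(p - 4)*(p - 1)*(p^2 - 3*p - 10) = (p - 5)*(p - 4)*(p - 1)*(p + 2)*(p - 5)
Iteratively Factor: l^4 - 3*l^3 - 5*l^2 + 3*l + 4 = (l - 1)*(l^3 - 2*l^2 - 7*l - 4) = (l - 1)*(l + 1)*(l^2 - 3*l - 4) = (l - 4)*(l - 1)*(l + 1)*(l + 1)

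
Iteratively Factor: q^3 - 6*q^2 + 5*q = (q - 5)*(q^2 - q) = (q - 5)*(q - 1)*(q)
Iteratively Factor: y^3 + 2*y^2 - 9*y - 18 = (y - 3)*(y^2 + 5*y + 6) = (y - 3)*(y + 2)*(y + 3)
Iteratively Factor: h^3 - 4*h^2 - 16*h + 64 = (h + 4)*(h^2 - 8*h + 16) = (h - 4)*(h + 4)*(h - 4)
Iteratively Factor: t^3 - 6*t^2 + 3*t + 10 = (t - 5)*(t^2 - t - 2) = (t - 5)*(t - 2)*(t + 1)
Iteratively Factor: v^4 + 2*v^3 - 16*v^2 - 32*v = (v - 4)*(v^3 + 6*v^2 + 8*v) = (v - 4)*(v + 2)*(v^2 + 4*v) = v*(v - 4)*(v + 2)*(v + 4)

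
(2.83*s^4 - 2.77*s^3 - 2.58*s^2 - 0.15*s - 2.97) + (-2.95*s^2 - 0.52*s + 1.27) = 2.83*s^4 - 2.77*s^3 - 5.53*s^2 - 0.67*s - 1.7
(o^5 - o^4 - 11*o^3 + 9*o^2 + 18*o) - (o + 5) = o^5 - o^4 - 11*o^3 + 9*o^2 + 17*o - 5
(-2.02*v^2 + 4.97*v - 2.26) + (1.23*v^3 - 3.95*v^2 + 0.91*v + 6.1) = 1.23*v^3 - 5.97*v^2 + 5.88*v + 3.84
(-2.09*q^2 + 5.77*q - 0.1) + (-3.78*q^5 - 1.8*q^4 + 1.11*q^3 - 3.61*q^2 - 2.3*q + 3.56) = -3.78*q^5 - 1.8*q^4 + 1.11*q^3 - 5.7*q^2 + 3.47*q + 3.46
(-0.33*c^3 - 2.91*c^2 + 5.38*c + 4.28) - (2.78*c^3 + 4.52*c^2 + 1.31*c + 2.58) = -3.11*c^3 - 7.43*c^2 + 4.07*c + 1.7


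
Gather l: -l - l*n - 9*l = l*(-n - 10)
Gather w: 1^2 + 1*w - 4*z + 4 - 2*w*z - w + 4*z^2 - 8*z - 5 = -2*w*z + 4*z^2 - 12*z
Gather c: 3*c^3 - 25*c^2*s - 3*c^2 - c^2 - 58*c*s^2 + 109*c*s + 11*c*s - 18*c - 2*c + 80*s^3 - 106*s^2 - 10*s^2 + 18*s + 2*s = 3*c^3 + c^2*(-25*s - 4) + c*(-58*s^2 + 120*s - 20) + 80*s^3 - 116*s^2 + 20*s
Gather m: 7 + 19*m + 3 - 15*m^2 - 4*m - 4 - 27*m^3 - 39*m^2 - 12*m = -27*m^3 - 54*m^2 + 3*m + 6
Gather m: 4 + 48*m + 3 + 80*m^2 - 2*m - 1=80*m^2 + 46*m + 6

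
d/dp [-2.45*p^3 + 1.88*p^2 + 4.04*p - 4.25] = -7.35*p^2 + 3.76*p + 4.04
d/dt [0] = 0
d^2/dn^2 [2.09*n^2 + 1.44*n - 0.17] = 4.18000000000000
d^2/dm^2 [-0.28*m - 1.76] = 0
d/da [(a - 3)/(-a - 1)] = -4/(a + 1)^2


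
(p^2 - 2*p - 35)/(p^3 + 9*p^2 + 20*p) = (p - 7)/(p*(p + 4))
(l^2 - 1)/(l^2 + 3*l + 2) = (l - 1)/(l + 2)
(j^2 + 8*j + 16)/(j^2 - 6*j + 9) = (j^2 + 8*j + 16)/(j^2 - 6*j + 9)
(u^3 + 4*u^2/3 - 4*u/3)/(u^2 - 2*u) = (3*u^2 + 4*u - 4)/(3*(u - 2))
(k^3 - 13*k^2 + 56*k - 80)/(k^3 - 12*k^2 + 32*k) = (k^2 - 9*k + 20)/(k*(k - 8))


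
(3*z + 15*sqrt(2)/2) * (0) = 0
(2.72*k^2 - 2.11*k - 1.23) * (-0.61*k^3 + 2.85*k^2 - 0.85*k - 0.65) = -1.6592*k^5 + 9.0391*k^4 - 7.5752*k^3 - 3.48*k^2 + 2.417*k + 0.7995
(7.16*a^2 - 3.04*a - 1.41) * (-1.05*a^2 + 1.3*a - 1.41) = -7.518*a^4 + 12.5*a^3 - 12.5671*a^2 + 2.4534*a + 1.9881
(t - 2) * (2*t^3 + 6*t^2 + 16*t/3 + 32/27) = 2*t^4 + 2*t^3 - 20*t^2/3 - 256*t/27 - 64/27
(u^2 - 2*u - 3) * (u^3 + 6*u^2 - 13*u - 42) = u^5 + 4*u^4 - 28*u^3 - 34*u^2 + 123*u + 126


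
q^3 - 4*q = q*(q - 2)*(q + 2)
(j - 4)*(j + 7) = j^2 + 3*j - 28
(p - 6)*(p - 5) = p^2 - 11*p + 30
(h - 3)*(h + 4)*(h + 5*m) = h^3 + 5*h^2*m + h^2 + 5*h*m - 12*h - 60*m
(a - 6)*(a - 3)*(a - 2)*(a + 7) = a^4 - 4*a^3 - 41*a^2 + 216*a - 252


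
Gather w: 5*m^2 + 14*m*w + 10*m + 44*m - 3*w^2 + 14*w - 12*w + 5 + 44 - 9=5*m^2 + 54*m - 3*w^2 + w*(14*m + 2) + 40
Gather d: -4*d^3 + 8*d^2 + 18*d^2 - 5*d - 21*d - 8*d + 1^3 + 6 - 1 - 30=-4*d^3 + 26*d^2 - 34*d - 24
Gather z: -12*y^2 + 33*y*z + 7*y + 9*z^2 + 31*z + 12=-12*y^2 + 7*y + 9*z^2 + z*(33*y + 31) + 12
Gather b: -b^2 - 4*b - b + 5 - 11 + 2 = -b^2 - 5*b - 4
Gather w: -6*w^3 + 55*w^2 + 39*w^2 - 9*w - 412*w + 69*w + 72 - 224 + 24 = -6*w^3 + 94*w^2 - 352*w - 128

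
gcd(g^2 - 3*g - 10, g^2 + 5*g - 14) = 1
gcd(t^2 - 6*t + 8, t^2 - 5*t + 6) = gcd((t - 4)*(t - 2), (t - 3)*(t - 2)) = t - 2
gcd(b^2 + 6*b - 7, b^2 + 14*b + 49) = b + 7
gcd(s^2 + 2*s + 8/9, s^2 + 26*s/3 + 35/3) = 1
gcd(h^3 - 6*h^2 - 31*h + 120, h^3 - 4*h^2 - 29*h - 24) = h - 8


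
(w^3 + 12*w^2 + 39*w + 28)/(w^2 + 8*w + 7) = w + 4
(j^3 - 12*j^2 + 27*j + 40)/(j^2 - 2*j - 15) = (j^2 - 7*j - 8)/(j + 3)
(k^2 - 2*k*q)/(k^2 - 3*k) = (k - 2*q)/(k - 3)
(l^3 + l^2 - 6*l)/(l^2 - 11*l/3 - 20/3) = 3*l*(-l^2 - l + 6)/(-3*l^2 + 11*l + 20)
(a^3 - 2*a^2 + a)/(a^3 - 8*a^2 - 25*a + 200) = a*(a^2 - 2*a + 1)/(a^3 - 8*a^2 - 25*a + 200)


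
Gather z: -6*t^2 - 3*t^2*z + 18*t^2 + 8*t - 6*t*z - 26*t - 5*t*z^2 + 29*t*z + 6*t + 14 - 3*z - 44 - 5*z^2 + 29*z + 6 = 12*t^2 - 12*t + z^2*(-5*t - 5) + z*(-3*t^2 + 23*t + 26) - 24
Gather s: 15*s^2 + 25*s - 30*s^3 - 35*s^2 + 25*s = -30*s^3 - 20*s^2 + 50*s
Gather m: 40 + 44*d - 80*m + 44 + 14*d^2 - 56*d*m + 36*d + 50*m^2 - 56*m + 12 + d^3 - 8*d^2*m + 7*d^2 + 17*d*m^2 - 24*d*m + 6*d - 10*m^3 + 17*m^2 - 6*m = d^3 + 21*d^2 + 86*d - 10*m^3 + m^2*(17*d + 67) + m*(-8*d^2 - 80*d - 142) + 96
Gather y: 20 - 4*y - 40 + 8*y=4*y - 20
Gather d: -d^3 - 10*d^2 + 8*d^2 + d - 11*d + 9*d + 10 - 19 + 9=-d^3 - 2*d^2 - d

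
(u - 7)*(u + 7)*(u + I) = u^3 + I*u^2 - 49*u - 49*I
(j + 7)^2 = j^2 + 14*j + 49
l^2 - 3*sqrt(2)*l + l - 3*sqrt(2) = (l + 1)*(l - 3*sqrt(2))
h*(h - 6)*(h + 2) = h^3 - 4*h^2 - 12*h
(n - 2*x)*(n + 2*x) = n^2 - 4*x^2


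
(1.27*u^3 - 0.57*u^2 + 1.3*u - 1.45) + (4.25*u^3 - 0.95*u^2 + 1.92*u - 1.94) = 5.52*u^3 - 1.52*u^2 + 3.22*u - 3.39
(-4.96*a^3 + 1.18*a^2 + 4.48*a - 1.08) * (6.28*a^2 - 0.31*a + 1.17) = -31.1488*a^5 + 8.948*a^4 + 21.9654*a^3 - 6.7906*a^2 + 5.5764*a - 1.2636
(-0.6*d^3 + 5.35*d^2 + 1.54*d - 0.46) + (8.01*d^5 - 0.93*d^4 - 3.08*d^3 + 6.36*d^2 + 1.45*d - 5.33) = 8.01*d^5 - 0.93*d^4 - 3.68*d^3 + 11.71*d^2 + 2.99*d - 5.79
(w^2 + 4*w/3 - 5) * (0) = 0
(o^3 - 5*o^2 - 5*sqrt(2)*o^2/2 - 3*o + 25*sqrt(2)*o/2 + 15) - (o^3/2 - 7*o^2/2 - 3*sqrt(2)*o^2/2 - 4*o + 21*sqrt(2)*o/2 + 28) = o^3/2 - 3*o^2/2 - sqrt(2)*o^2 + o + 2*sqrt(2)*o - 13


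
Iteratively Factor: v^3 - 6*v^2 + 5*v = (v - 5)*(v^2 - v) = v*(v - 5)*(v - 1)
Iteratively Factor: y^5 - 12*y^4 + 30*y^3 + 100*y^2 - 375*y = (y - 5)*(y^4 - 7*y^3 - 5*y^2 + 75*y) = (y - 5)^2*(y^3 - 2*y^2 - 15*y) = (y - 5)^3*(y^2 + 3*y) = (y - 5)^3*(y + 3)*(y)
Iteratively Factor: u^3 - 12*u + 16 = (u + 4)*(u^2 - 4*u + 4) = (u - 2)*(u + 4)*(u - 2)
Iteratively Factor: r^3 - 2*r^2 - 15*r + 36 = (r - 3)*(r^2 + r - 12) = (r - 3)*(r + 4)*(r - 3)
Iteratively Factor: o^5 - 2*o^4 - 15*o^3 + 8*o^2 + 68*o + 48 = (o - 4)*(o^4 + 2*o^3 - 7*o^2 - 20*o - 12) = (o - 4)*(o + 1)*(o^3 + o^2 - 8*o - 12) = (o - 4)*(o + 1)*(o + 2)*(o^2 - o - 6) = (o - 4)*(o - 3)*(o + 1)*(o + 2)*(o + 2)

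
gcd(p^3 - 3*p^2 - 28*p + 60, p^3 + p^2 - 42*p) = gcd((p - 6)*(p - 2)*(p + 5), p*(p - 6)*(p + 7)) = p - 6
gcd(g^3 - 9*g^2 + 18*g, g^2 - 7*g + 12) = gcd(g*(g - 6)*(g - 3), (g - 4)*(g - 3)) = g - 3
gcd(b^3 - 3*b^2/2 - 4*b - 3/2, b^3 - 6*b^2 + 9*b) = b - 3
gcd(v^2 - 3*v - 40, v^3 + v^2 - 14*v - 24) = 1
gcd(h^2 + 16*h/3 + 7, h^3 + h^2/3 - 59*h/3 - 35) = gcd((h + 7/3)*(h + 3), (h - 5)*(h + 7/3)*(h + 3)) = h^2 + 16*h/3 + 7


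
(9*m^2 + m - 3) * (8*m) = 72*m^3 + 8*m^2 - 24*m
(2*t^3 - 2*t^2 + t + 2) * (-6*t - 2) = -12*t^4 + 8*t^3 - 2*t^2 - 14*t - 4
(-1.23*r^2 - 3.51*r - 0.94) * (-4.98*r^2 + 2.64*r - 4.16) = 6.1254*r^4 + 14.2326*r^3 + 0.531600000000002*r^2 + 12.12*r + 3.9104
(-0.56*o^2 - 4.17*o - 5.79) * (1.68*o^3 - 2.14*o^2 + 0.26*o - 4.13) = -0.9408*o^5 - 5.8072*o^4 - 0.949*o^3 + 13.6192*o^2 + 15.7167*o + 23.9127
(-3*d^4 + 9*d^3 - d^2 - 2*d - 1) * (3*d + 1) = -9*d^5 + 24*d^4 + 6*d^3 - 7*d^2 - 5*d - 1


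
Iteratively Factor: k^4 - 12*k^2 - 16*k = (k)*(k^3 - 12*k - 16) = k*(k + 2)*(k^2 - 2*k - 8) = k*(k - 4)*(k + 2)*(k + 2)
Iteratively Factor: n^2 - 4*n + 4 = (n - 2)*(n - 2)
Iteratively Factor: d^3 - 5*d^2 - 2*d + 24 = (d - 4)*(d^2 - d - 6) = (d - 4)*(d - 3)*(d + 2)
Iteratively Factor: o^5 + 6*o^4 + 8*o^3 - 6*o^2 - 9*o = (o - 1)*(o^4 + 7*o^3 + 15*o^2 + 9*o) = o*(o - 1)*(o^3 + 7*o^2 + 15*o + 9) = o*(o - 1)*(o + 3)*(o^2 + 4*o + 3) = o*(o - 1)*(o + 3)^2*(o + 1)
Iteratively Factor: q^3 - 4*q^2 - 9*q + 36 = (q + 3)*(q^2 - 7*q + 12) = (q - 3)*(q + 3)*(q - 4)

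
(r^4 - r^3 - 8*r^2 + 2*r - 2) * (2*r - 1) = 2*r^5 - 3*r^4 - 15*r^3 + 12*r^2 - 6*r + 2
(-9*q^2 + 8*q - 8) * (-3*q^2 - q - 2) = 27*q^4 - 15*q^3 + 34*q^2 - 8*q + 16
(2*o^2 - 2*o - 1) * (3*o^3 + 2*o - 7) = 6*o^5 - 6*o^4 + o^3 - 18*o^2 + 12*o + 7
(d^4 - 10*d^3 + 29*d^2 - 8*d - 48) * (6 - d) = -d^5 + 16*d^4 - 89*d^3 + 182*d^2 - 288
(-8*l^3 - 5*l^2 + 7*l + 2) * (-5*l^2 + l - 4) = 40*l^5 + 17*l^4 - 8*l^3 + 17*l^2 - 26*l - 8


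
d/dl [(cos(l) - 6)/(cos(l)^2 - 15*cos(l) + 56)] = (cos(l)^2 - 12*cos(l) + 34)*sin(l)/(cos(l)^2 - 15*cos(l) + 56)^2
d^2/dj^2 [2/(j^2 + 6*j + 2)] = 4*(-j^2 - 6*j + 4*(j + 3)^2 - 2)/(j^2 + 6*j + 2)^3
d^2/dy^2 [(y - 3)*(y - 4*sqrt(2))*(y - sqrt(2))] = 6*y - 10*sqrt(2) - 6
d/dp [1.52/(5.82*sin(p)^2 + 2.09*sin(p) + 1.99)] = -(17.6928*sin(p) + 3.1768)*cos(p)/(5.82*sin(p)^2 + 2.09*sin(p) + 1.99)^2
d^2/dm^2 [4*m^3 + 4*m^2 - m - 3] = 24*m + 8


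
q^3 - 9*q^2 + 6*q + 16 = (q - 8)*(q - 2)*(q + 1)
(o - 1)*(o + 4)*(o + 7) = o^3 + 10*o^2 + 17*o - 28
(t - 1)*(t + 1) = t^2 - 1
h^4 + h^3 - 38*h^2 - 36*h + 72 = (h - 6)*(h - 1)*(h + 2)*(h + 6)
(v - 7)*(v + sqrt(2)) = v^2 - 7*v + sqrt(2)*v - 7*sqrt(2)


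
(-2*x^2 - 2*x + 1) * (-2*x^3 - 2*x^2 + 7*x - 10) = 4*x^5 + 8*x^4 - 12*x^3 + 4*x^2 + 27*x - 10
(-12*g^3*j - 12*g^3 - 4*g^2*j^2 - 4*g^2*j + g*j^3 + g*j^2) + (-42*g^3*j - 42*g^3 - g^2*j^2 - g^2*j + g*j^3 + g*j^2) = -54*g^3*j - 54*g^3 - 5*g^2*j^2 - 5*g^2*j + 2*g*j^3 + 2*g*j^2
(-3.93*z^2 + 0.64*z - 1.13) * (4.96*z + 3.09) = -19.4928*z^3 - 8.9693*z^2 - 3.6272*z - 3.4917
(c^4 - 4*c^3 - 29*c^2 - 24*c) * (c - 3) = c^5 - 7*c^4 - 17*c^3 + 63*c^2 + 72*c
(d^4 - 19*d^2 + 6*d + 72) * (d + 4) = d^5 + 4*d^4 - 19*d^3 - 70*d^2 + 96*d + 288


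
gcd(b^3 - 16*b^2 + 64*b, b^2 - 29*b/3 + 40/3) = b - 8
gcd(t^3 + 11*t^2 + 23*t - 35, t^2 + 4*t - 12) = 1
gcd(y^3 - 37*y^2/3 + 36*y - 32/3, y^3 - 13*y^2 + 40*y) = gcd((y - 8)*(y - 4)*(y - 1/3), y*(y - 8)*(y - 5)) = y - 8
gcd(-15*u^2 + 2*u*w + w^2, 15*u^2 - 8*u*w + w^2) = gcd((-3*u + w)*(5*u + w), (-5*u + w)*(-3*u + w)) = 3*u - w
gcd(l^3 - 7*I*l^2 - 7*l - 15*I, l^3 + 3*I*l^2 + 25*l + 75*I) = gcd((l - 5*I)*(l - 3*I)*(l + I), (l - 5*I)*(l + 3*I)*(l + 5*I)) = l - 5*I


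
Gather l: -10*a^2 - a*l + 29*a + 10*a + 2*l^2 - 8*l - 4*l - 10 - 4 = -10*a^2 + 39*a + 2*l^2 + l*(-a - 12) - 14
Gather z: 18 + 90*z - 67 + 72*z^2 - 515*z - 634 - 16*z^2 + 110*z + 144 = 56*z^2 - 315*z - 539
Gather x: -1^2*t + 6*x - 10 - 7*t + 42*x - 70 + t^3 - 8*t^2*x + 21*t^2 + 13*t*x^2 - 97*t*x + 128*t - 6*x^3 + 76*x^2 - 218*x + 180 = t^3 + 21*t^2 + 120*t - 6*x^3 + x^2*(13*t + 76) + x*(-8*t^2 - 97*t - 170) + 100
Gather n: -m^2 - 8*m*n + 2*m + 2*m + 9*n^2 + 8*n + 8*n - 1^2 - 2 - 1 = -m^2 + 4*m + 9*n^2 + n*(16 - 8*m) - 4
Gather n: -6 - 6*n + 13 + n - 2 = 5 - 5*n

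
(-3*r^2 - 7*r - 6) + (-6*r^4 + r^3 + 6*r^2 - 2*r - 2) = -6*r^4 + r^3 + 3*r^2 - 9*r - 8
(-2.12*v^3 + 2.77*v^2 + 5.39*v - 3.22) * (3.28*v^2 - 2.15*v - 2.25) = -6.9536*v^5 + 13.6436*v^4 + 16.4937*v^3 - 28.3826*v^2 - 5.2045*v + 7.245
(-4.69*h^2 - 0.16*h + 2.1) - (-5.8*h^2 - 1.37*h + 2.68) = 1.11*h^2 + 1.21*h - 0.58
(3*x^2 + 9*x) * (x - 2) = 3*x^3 + 3*x^2 - 18*x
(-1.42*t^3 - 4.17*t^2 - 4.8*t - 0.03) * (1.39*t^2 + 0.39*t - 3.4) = -1.9738*t^5 - 6.3501*t^4 - 3.4703*t^3 + 12.2643*t^2 + 16.3083*t + 0.102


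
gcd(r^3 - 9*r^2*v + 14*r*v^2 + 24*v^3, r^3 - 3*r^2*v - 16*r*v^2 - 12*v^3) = r^2 - 5*r*v - 6*v^2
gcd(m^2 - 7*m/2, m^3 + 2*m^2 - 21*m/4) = m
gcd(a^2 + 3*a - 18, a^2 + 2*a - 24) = a + 6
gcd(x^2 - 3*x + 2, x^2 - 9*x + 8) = x - 1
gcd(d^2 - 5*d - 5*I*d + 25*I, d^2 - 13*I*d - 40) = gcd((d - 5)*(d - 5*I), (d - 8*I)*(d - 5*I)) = d - 5*I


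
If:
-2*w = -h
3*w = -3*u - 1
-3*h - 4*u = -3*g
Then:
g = 2*w/3 - 4/9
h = 2*w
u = -w - 1/3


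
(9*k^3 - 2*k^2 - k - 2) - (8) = 9*k^3 - 2*k^2 - k - 10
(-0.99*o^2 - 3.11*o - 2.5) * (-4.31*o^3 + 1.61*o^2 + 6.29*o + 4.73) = 4.2669*o^5 + 11.8102*o^4 - 0.459200000000002*o^3 - 28.2696*o^2 - 30.4353*o - 11.825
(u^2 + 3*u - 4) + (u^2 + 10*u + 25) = 2*u^2 + 13*u + 21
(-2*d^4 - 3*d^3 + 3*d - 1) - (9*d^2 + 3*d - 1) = -2*d^4 - 3*d^3 - 9*d^2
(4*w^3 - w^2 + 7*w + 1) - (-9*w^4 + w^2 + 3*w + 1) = 9*w^4 + 4*w^3 - 2*w^2 + 4*w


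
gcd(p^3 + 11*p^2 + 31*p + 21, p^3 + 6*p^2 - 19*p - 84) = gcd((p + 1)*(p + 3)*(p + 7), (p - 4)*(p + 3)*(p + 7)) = p^2 + 10*p + 21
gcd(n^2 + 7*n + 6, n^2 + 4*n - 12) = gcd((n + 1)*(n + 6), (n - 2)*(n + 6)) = n + 6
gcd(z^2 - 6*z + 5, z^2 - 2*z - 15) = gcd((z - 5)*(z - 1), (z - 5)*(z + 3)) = z - 5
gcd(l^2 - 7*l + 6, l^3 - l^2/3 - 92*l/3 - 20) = l - 6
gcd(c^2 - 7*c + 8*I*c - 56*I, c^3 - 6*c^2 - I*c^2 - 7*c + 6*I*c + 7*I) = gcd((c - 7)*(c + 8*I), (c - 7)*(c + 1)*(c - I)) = c - 7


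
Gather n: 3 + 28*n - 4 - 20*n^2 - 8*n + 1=-20*n^2 + 20*n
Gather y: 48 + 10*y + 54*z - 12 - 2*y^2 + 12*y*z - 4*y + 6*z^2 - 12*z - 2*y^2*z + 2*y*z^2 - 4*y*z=y^2*(-2*z - 2) + y*(2*z^2 + 8*z + 6) + 6*z^2 + 42*z + 36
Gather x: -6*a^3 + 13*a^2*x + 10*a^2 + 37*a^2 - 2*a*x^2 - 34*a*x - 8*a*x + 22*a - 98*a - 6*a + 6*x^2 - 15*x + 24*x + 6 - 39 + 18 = -6*a^3 + 47*a^2 - 82*a + x^2*(6 - 2*a) + x*(13*a^2 - 42*a + 9) - 15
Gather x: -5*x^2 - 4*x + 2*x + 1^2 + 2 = -5*x^2 - 2*x + 3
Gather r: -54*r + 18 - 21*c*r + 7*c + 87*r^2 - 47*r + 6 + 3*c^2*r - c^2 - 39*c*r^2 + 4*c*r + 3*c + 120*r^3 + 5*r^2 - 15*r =-c^2 + 10*c + 120*r^3 + r^2*(92 - 39*c) + r*(3*c^2 - 17*c - 116) + 24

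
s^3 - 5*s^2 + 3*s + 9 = (s - 3)^2*(s + 1)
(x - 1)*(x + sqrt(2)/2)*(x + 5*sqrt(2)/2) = x^3 - x^2 + 3*sqrt(2)*x^2 - 3*sqrt(2)*x + 5*x/2 - 5/2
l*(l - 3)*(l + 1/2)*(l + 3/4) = l^4 - 7*l^3/4 - 27*l^2/8 - 9*l/8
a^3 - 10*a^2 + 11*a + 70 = (a - 7)*(a - 5)*(a + 2)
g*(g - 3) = g^2 - 3*g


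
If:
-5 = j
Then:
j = -5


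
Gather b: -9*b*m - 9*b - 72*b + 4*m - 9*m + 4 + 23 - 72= b*(-9*m - 81) - 5*m - 45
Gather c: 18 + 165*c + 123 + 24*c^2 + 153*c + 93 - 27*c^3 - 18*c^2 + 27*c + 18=-27*c^3 + 6*c^2 + 345*c + 252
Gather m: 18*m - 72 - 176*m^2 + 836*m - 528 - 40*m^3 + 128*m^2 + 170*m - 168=-40*m^3 - 48*m^2 + 1024*m - 768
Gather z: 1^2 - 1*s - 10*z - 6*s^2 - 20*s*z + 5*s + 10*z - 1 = -6*s^2 - 20*s*z + 4*s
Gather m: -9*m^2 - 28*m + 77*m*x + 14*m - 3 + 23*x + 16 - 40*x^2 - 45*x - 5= -9*m^2 + m*(77*x - 14) - 40*x^2 - 22*x + 8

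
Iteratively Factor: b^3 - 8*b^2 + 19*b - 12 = (b - 1)*(b^2 - 7*b + 12) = (b - 3)*(b - 1)*(b - 4)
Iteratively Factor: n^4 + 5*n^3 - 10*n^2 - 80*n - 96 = (n + 3)*(n^3 + 2*n^2 - 16*n - 32) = (n + 3)*(n + 4)*(n^2 - 2*n - 8) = (n - 4)*(n + 3)*(n + 4)*(n + 2)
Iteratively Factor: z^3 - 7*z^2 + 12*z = (z - 3)*(z^2 - 4*z) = z*(z - 3)*(z - 4)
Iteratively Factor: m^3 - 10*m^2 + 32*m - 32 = (m - 2)*(m^2 - 8*m + 16) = (m - 4)*(m - 2)*(m - 4)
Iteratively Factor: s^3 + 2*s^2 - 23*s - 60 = (s + 4)*(s^2 - 2*s - 15) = (s - 5)*(s + 4)*(s + 3)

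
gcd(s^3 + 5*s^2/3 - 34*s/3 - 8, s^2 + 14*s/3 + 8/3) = s^2 + 14*s/3 + 8/3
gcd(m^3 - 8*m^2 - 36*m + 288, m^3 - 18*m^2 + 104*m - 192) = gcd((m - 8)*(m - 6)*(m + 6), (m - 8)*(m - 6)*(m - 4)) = m^2 - 14*m + 48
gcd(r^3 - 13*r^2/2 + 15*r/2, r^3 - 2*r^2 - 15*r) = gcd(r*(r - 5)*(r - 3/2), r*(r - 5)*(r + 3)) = r^2 - 5*r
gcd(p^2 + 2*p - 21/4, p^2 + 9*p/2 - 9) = p - 3/2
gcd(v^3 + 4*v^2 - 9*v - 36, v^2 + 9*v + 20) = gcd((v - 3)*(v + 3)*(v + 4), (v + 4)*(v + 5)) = v + 4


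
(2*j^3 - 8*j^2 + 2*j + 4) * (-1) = -2*j^3 + 8*j^2 - 2*j - 4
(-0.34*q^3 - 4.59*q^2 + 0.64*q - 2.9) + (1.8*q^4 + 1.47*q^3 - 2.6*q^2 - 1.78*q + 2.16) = 1.8*q^4 + 1.13*q^3 - 7.19*q^2 - 1.14*q - 0.74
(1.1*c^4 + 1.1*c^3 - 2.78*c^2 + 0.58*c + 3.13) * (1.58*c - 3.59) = 1.738*c^5 - 2.211*c^4 - 8.3414*c^3 + 10.8966*c^2 + 2.8632*c - 11.2367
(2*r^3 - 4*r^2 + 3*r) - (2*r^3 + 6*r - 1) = -4*r^2 - 3*r + 1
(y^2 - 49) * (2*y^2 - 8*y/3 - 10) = 2*y^4 - 8*y^3/3 - 108*y^2 + 392*y/3 + 490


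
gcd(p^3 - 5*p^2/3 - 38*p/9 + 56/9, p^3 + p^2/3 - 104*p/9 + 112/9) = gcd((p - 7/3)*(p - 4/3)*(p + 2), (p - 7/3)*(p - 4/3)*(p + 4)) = p^2 - 11*p/3 + 28/9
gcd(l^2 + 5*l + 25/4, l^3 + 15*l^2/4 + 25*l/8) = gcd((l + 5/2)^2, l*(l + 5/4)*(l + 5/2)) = l + 5/2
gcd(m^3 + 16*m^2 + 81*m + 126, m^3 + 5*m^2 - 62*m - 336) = m^2 + 13*m + 42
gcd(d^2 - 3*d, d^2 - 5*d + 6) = d - 3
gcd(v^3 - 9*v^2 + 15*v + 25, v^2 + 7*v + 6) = v + 1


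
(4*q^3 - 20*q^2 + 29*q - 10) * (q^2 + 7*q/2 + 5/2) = 4*q^5 - 6*q^4 - 31*q^3 + 83*q^2/2 + 75*q/2 - 25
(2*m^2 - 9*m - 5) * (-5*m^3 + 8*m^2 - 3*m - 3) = -10*m^5 + 61*m^4 - 53*m^3 - 19*m^2 + 42*m + 15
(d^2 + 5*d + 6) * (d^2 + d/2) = d^4 + 11*d^3/2 + 17*d^2/2 + 3*d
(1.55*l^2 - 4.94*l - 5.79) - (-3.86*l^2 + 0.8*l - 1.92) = 5.41*l^2 - 5.74*l - 3.87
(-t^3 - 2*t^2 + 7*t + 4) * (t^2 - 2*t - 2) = -t^5 + 13*t^3 - 6*t^2 - 22*t - 8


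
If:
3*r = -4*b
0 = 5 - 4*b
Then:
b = 5/4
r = -5/3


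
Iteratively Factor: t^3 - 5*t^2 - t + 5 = (t + 1)*(t^2 - 6*t + 5) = (t - 1)*(t + 1)*(t - 5)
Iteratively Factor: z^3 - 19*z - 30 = (z + 3)*(z^2 - 3*z - 10) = (z + 2)*(z + 3)*(z - 5)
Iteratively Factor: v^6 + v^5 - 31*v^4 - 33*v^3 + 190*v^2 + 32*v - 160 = (v - 5)*(v^5 + 6*v^4 - v^3 - 38*v^2 + 32) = (v - 5)*(v - 2)*(v^4 + 8*v^3 + 15*v^2 - 8*v - 16) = (v - 5)*(v - 2)*(v + 1)*(v^3 + 7*v^2 + 8*v - 16) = (v - 5)*(v - 2)*(v + 1)*(v + 4)*(v^2 + 3*v - 4) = (v - 5)*(v - 2)*(v - 1)*(v + 1)*(v + 4)*(v + 4)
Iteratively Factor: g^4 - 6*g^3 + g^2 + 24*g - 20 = (g - 2)*(g^3 - 4*g^2 - 7*g + 10) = (g - 5)*(g - 2)*(g^2 + g - 2) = (g - 5)*(g - 2)*(g - 1)*(g + 2)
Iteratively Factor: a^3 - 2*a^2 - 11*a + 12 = (a + 3)*(a^2 - 5*a + 4) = (a - 1)*(a + 3)*(a - 4)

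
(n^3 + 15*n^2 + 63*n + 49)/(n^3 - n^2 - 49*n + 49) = (n^2 + 8*n + 7)/(n^2 - 8*n + 7)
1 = 1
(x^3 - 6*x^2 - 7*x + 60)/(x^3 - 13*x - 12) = (x - 5)/(x + 1)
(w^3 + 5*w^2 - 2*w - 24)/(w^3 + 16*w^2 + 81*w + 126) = (w^2 + 2*w - 8)/(w^2 + 13*w + 42)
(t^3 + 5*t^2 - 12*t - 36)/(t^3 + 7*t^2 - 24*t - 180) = (t^2 - t - 6)/(t^2 + t - 30)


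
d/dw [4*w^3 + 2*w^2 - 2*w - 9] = 12*w^2 + 4*w - 2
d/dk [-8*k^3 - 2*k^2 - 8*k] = -24*k^2 - 4*k - 8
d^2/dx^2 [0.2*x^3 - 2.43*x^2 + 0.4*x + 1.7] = 1.2*x - 4.86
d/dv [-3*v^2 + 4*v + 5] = 4 - 6*v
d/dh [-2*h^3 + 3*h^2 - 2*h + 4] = -6*h^2 + 6*h - 2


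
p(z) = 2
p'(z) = 0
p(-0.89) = 2.00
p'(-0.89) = 0.00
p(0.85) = 2.00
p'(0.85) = 0.00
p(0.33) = 2.00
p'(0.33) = 0.00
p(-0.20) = 2.00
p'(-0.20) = 0.00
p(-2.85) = 2.00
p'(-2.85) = 0.00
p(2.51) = 2.00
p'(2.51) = 0.00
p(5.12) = 2.00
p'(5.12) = 0.00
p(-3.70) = 2.00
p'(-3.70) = 0.00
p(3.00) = 2.00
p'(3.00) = 0.00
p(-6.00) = 2.00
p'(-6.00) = 0.00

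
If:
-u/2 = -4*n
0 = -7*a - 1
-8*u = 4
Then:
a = -1/7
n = -1/16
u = -1/2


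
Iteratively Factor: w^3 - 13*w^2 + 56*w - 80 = (w - 4)*(w^2 - 9*w + 20) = (w - 5)*(w - 4)*(w - 4)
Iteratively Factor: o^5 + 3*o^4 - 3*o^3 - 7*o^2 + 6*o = (o + 3)*(o^4 - 3*o^2 + 2*o) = o*(o + 3)*(o^3 - 3*o + 2) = o*(o + 2)*(o + 3)*(o^2 - 2*o + 1) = o*(o - 1)*(o + 2)*(o + 3)*(o - 1)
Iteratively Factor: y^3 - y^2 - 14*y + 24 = (y - 3)*(y^2 + 2*y - 8) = (y - 3)*(y + 4)*(y - 2)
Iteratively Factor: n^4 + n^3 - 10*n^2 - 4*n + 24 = (n + 2)*(n^3 - n^2 - 8*n + 12) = (n - 2)*(n + 2)*(n^2 + n - 6) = (n - 2)^2*(n + 2)*(n + 3)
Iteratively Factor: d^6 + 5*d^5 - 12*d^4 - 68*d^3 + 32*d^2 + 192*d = (d - 2)*(d^5 + 7*d^4 + 2*d^3 - 64*d^2 - 96*d) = d*(d - 2)*(d^4 + 7*d^3 + 2*d^2 - 64*d - 96) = d*(d - 2)*(d + 4)*(d^3 + 3*d^2 - 10*d - 24) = d*(d - 3)*(d - 2)*(d + 4)*(d^2 + 6*d + 8) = d*(d - 3)*(d - 2)*(d + 2)*(d + 4)*(d + 4)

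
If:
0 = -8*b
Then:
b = 0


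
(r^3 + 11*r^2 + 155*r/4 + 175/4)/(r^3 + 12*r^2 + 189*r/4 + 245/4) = (2*r + 5)/(2*r + 7)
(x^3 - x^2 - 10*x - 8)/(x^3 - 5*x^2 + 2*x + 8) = (x + 2)/(x - 2)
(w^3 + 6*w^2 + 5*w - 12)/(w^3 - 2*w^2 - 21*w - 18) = (w^2 + 3*w - 4)/(w^2 - 5*w - 6)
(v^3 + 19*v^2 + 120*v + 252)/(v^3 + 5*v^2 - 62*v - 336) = (v + 6)/(v - 8)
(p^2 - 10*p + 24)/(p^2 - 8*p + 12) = (p - 4)/(p - 2)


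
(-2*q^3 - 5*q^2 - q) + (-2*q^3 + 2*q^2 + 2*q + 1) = -4*q^3 - 3*q^2 + q + 1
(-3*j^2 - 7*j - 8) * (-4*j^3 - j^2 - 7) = 12*j^5 + 31*j^4 + 39*j^3 + 29*j^2 + 49*j + 56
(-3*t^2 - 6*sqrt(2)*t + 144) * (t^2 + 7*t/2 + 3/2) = -3*t^4 - 21*t^3/2 - 6*sqrt(2)*t^3 - 21*sqrt(2)*t^2 + 279*t^2/2 - 9*sqrt(2)*t + 504*t + 216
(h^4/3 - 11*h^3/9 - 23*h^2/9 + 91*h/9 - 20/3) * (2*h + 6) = 2*h^5/3 - 4*h^4/9 - 112*h^3/9 + 44*h^2/9 + 142*h/3 - 40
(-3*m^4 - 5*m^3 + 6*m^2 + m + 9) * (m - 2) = -3*m^5 + m^4 + 16*m^3 - 11*m^2 + 7*m - 18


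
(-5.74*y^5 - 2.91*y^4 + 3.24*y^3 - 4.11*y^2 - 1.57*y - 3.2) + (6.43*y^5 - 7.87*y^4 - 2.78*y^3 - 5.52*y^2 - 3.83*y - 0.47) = 0.69*y^5 - 10.78*y^4 + 0.46*y^3 - 9.63*y^2 - 5.4*y - 3.67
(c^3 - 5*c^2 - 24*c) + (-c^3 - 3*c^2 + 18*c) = -8*c^2 - 6*c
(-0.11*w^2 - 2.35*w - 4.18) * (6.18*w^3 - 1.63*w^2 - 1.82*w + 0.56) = -0.6798*w^5 - 14.3437*w^4 - 21.8017*w^3 + 11.0288*w^2 + 6.2916*w - 2.3408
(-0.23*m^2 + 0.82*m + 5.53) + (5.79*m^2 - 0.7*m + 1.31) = 5.56*m^2 + 0.12*m + 6.84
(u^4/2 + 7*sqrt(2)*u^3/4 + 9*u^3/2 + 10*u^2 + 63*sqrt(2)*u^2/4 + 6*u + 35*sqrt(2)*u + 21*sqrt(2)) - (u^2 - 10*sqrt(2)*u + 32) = u^4/2 + 7*sqrt(2)*u^3/4 + 9*u^3/2 + 9*u^2 + 63*sqrt(2)*u^2/4 + 6*u + 45*sqrt(2)*u - 32 + 21*sqrt(2)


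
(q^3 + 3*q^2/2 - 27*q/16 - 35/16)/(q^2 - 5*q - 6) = (q^2 + q/2 - 35/16)/(q - 6)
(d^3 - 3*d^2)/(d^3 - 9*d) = d/(d + 3)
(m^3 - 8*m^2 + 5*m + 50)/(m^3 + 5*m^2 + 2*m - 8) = (m^2 - 10*m + 25)/(m^2 + 3*m - 4)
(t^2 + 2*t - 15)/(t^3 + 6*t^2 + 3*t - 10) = (t - 3)/(t^2 + t - 2)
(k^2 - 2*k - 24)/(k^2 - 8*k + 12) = (k + 4)/(k - 2)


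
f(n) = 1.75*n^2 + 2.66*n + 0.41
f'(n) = 3.5*n + 2.66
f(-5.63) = 40.90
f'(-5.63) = -17.04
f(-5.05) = 31.61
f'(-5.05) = -15.02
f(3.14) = 26.02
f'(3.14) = 13.65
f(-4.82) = 28.25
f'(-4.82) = -14.21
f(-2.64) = 5.58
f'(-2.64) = -6.58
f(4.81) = 53.69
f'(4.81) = 19.50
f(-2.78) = 6.54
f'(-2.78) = -7.07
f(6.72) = 97.31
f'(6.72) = 26.18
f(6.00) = 79.37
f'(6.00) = 23.66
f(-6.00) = 47.45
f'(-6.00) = -18.34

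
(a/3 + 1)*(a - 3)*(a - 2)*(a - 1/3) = a^4/3 - 7*a^3/9 - 25*a^2/9 + 7*a - 2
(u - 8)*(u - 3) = u^2 - 11*u + 24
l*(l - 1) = l^2 - l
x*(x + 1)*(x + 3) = x^3 + 4*x^2 + 3*x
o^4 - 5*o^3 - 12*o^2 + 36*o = o*(o - 6)*(o - 2)*(o + 3)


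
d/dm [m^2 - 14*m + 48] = 2*m - 14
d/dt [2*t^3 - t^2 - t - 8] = 6*t^2 - 2*t - 1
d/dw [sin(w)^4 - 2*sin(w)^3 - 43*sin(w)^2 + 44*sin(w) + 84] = 2*(2*sin(w)^3 - 3*sin(w)^2 - 43*sin(w) + 22)*cos(w)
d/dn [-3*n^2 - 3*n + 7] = -6*n - 3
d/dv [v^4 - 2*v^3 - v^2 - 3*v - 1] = 4*v^3 - 6*v^2 - 2*v - 3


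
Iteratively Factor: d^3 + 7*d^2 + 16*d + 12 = (d + 3)*(d^2 + 4*d + 4) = (d + 2)*(d + 3)*(d + 2)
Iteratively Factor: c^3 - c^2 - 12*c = (c)*(c^2 - c - 12) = c*(c + 3)*(c - 4)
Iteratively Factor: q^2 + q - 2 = (q + 2)*(q - 1)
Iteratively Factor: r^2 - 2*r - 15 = (r + 3)*(r - 5)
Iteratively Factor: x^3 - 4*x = (x + 2)*(x^2 - 2*x) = (x - 2)*(x + 2)*(x)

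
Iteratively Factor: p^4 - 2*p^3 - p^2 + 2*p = (p)*(p^3 - 2*p^2 - p + 2) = p*(p - 2)*(p^2 - 1) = p*(p - 2)*(p + 1)*(p - 1)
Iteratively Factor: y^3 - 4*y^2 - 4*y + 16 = (y - 2)*(y^2 - 2*y - 8) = (y - 2)*(y + 2)*(y - 4)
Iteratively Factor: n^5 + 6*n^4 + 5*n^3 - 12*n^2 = (n)*(n^4 + 6*n^3 + 5*n^2 - 12*n) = n*(n + 4)*(n^3 + 2*n^2 - 3*n) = n*(n - 1)*(n + 4)*(n^2 + 3*n) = n*(n - 1)*(n + 3)*(n + 4)*(n)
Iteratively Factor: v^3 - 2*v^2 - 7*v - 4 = (v - 4)*(v^2 + 2*v + 1) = (v - 4)*(v + 1)*(v + 1)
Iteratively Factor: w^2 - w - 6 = (w - 3)*(w + 2)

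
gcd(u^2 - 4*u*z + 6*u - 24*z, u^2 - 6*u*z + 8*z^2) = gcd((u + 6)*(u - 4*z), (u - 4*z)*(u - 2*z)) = -u + 4*z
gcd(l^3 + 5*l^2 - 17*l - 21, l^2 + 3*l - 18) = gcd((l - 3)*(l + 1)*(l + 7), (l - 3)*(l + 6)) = l - 3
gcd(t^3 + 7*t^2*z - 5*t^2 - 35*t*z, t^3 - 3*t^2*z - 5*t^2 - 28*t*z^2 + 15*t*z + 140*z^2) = t - 5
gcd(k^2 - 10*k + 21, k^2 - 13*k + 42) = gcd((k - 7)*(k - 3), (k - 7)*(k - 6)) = k - 7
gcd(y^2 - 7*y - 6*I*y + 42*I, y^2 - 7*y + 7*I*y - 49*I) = y - 7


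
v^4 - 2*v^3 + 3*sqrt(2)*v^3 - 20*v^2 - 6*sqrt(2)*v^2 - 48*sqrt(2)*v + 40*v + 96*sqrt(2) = (v - 2)*(v - 3*sqrt(2))*(v + 2*sqrt(2))*(v + 4*sqrt(2))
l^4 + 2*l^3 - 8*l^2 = l^2*(l - 2)*(l + 4)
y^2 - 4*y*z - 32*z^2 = (y - 8*z)*(y + 4*z)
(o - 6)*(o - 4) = o^2 - 10*o + 24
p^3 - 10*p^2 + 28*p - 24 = (p - 6)*(p - 2)^2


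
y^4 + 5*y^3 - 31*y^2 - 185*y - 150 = (y - 6)*(y + 1)*(y + 5)^2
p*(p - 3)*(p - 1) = p^3 - 4*p^2 + 3*p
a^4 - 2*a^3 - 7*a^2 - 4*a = a*(a - 4)*(a + 1)^2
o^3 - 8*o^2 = o^2*(o - 8)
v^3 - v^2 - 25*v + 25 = (v - 5)*(v - 1)*(v + 5)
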